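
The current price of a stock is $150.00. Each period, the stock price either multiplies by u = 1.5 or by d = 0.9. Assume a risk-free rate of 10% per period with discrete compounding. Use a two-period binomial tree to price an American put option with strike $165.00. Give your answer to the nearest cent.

$18.18

Risk-neutral probability p = (1 + 0.1 − 0.9)/(1.5 − 0.9) = 0.2000/0.6000 = 0.3333
Terminal stock prices: S_uu = 337.5, S_ud = 202.5, S_dd = 121.5
Terminal payoffs (K − S): max(-172.5, 0) = 0, max(-37.5, 0) = 0, max(43.5, 0) = 43.5
Node u (S = 225): continuation = 1/1.1·[0.3333·0.0000 + 0.6667·0.0000] = 0.0000; exercise value = 0.0000 ≤ continuation, so V_u = 0.0000
Node d (S = 135): continuation = 1/1.1·[0.3333·0.0000 + 0.6667·43.5000] = 26.3636; exercise value = 30.0000 > continuation, so V_d = 30.0000 (exercise)
Node 0 (S = 150): continuation = 1/1.1·[0.3333·0.0000 + 0.6667·30.0000] = 18.1818; exercise value = 15.0000 ≤ continuation, so V_0 = 18.1818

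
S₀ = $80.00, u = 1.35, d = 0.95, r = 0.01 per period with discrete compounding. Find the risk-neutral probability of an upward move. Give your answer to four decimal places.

p = 0.1500

Risk-neutral probability p = (1 + 0.01 − 0.95)/(1.35 − 0.95) = 0.0600/0.4000 = 0.1500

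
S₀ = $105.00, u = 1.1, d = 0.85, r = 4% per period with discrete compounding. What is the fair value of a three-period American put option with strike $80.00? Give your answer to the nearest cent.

$0.22

Risk-neutral probability p = (1 + 0.04 − 0.85)/(1.1 − 0.85) = 0.1900/0.2500 = 0.7600
Terminal stock prices: S_uuu = 139.8, S_uud = 108, S_udd = 83.45, S_ddd = 64.48
Terminal payoffs (K − S): max(-59.76, 0) = 0, max(-27.99, 0) = 0, max(-3.449, 0) = 0, max(15.52, 0) = 15.52
Node uu (S = 127.1): continuation = 1/1.04·[0.7600·0.0000 + 0.2400·0.0000] = 0.0000; exercise value = 0.0000 ≤ continuation, so V_uu = 0.0000
Node ud (S = 98.18): continuation = 1/1.04·[0.7600·0.0000 + 0.2400·0.0000] = 0.0000; exercise value = 0.0000 ≤ continuation, so V_ud = 0.0000
Node dd (S = 75.86): continuation = 1/1.04·[0.7600·0.0000 + 0.2400·15.5169] = 3.5808; exercise value = 4.1375 > continuation, so V_dd = 4.1375 (exercise)
Node u (S = 115.5): continuation = 1/1.04·[0.7600·0.0000 + 0.2400·0.0000] = 0.0000; exercise value = 0.0000 ≤ continuation, so V_u = 0.0000
Node d (S = 89.25): continuation = 1/1.04·[0.7600·0.0000 + 0.2400·4.1375] = 0.9548; exercise value = 0.0000 ≤ continuation, so V_d = 0.9548
Node 0 (S = 105): continuation = 1/1.04·[0.7600·0.0000 + 0.2400·0.9548] = 0.2203; exercise value = 0.0000 ≤ continuation, so V_0 = 0.2203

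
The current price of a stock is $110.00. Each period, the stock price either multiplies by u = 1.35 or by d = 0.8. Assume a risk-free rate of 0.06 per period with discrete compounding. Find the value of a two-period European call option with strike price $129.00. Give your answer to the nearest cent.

Risk-neutral probability p = (1 + 0.06 − 0.8)/(1.35 − 0.8) = 0.2600/0.5500 = 0.4727
Terminal stock prices: S_uu = 200.5, S_ud = 118.8, S_dd = 70.4
Terminal payoffs (S − K): max(71.48, 0) = 71.48, max(-10.2, 0) = 0, max(-58.6, 0) = 0
Node u (S = 148.5): V_u = 1/1.06·[0.4727·71.4750 + 0.5273·0.0000] = 31.8756
Node d (S = 88): V_d = 1/1.06·[0.4727·0.0000 + 0.5273·0.0000] = 0.0000
Node 0 (S = 110): V_0 = 1/1.06·[0.4727·31.8756 + 0.5273·0.0000] = 14.2156

$14.22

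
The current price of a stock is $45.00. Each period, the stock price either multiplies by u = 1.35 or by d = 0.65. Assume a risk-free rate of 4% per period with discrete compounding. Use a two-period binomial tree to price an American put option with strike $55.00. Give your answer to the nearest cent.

$14.50

Risk-neutral probability p = (1 + 0.04 − 0.65)/(1.35 − 0.65) = 0.3900/0.7000 = 0.5571
Terminal stock prices: S_uu = 82.01, S_ud = 39.49, S_dd = 19.01
Terminal payoffs (K − S): max(-27.01, 0) = 0, max(15.51, 0) = 15.51, max(35.99, 0) = 35.99
Node u (S = 60.75): continuation = 1/1.04·[0.5571·0.0000 + 0.4429·15.5125] = 6.6056; exercise value = 0.0000 ≤ continuation, so V_u = 6.6056
Node d (S = 29.25): continuation = 1/1.04·[0.5571·15.5125 + 0.4429·35.9875] = 23.6346; exercise value = 25.7500 > continuation, so V_d = 25.7500 (exercise)
Node 0 (S = 45): continuation = 1/1.04·[0.5571·6.6056 + 0.4429·25.7500] = 14.5037; exercise value = 10.0000 ≤ continuation, so V_0 = 14.5037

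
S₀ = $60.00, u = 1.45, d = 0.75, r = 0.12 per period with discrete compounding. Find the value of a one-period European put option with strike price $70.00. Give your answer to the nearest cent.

Risk-neutral probability p = (1 + 0.12 − 0.75)/(1.45 − 0.75) = 0.3700/0.7000 = 0.5286
Terminal stock prices: S_u = 87, S_d = 45
Terminal payoffs (K − S): max(-17, 0) = 0, max(25, 0) = 25
Node 0 (S = 60): V_0 = 1/1.12·[0.5286·0.0000 + 0.4714·25.0000] = 10.5230

$10.52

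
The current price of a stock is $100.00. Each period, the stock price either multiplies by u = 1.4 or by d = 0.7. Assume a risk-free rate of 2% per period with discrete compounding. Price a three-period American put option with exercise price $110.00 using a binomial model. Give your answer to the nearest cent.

$27.79

Risk-neutral probability p = (1 + 0.02 − 0.7)/(1.4 − 0.7) = 0.3200/0.7000 = 0.4571
Terminal stock prices: S_uuu = 274.4, S_uud = 137.2, S_udd = 68.6, S_ddd = 34.3
Terminal payoffs (K − S): max(-164.4, 0) = 0, max(-27.2, 0) = 0, max(41.4, 0) = 41.4, max(75.7, 0) = 75.7
Node uu (S = 196): continuation = 1/1.02·[0.4571·0.0000 + 0.5429·0.0000] = 0.0000; exercise value = 0.0000 ≤ continuation, so V_uu = 0.0000
Node ud (S = 98): continuation = 1/1.02·[0.4571·0.0000 + 0.5429·41.4000] = 22.0336; exercise value = 12.0000 ≤ continuation, so V_ud = 22.0336
Node dd (S = 49): continuation = 1/1.02·[0.4571·41.4000 + 0.5429·75.7000] = 58.8431; exercise value = 61.0000 > continuation, so V_dd = 61.0000 (exercise)
Node u (S = 140): continuation = 1/1.02·[0.4571·0.0000 + 0.5429·22.0336] = 11.7266; exercise value = 0.0000 ≤ continuation, so V_u = 11.7266
Node d (S = 70): continuation = 1/1.02·[0.4571·22.0336 + 0.5429·61.0000] = 42.3400; exercise value = 40.0000 ≤ continuation, so V_d = 42.3400
Node 0 (S = 100): continuation = 1/1.02·[0.4571·11.7266 + 0.5429·42.3400] = 27.7895; exercise value = 10.0000 ≤ continuation, so V_0 = 27.7895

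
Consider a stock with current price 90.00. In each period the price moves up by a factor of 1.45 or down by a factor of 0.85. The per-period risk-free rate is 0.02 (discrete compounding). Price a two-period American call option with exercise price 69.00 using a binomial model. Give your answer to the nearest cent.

Risk-neutral probability p = (1 + 0.02 − 0.85)/(1.45 − 0.85) = 0.1700/0.6000 = 0.2833
Terminal stock prices: S_uu = 189.2, S_ud = 110.9, S_dd = 65.02
Terminal payoffs (S − K): max(120.2, 0) = 120.2, max(41.92, 0) = 41.92, max(-3.975, 0) = 0
Node u (S = 130.5): continuation = 1/1.02·[0.2833·120.2250 + 0.7167·41.9250] = 62.8529; exercise value = 61.5000 ≤ continuation, so V_u = 62.8529
Node d (S = 76.5): continuation = 1/1.02·[0.2833·41.9250 + 0.7167·0.0000] = 11.6458; exercise value = 7.5000 ≤ continuation, so V_d = 11.6458
Node 0 (S = 90): continuation = 1/1.02·[0.2833·62.8529 + 0.7167·11.6458] = 25.6417; exercise value = 21.0000 ≤ continuation, so V_0 = 25.6417

25.64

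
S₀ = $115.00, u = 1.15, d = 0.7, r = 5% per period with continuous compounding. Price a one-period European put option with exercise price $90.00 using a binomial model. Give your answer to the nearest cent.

Risk-neutral probability p = (e^0.05 − 0.7)/(1.15 − 0.7) = 0.3513/0.4500 = 0.7806
Terminal stock prices: S_u = 132.2, S_d = 80.5
Terminal payoffs (K − S): max(-42.25, 0) = 0, max(9.5, 0) = 9.5
Node 0 (S = 115): V_0 = e^(−0.05)·[0.7806·0.0000 + 0.2194·9.5000] = 1.9826

$1.98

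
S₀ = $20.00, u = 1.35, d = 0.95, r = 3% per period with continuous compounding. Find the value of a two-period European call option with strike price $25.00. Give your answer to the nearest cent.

Risk-neutral probability p = (e^0.03 − 0.95)/(1.35 − 0.95) = 0.0805/0.4000 = 0.2011
Terminal stock prices: S_uu = 36.45, S_ud = 25.65, S_dd = 18.05
Terminal payoffs (S − K): max(11.45, 0) = 11.45, max(0.65, 0) = 0.65, max(-6.95, 0) = 0
Node u (S = 27): V_u = e^(−0.03)·[0.2011·11.4500 + 0.7989·0.6500] = 2.7389
Node d (S = 19): V_d = e^(−0.03)·[0.2011·0.6500 + 0.7989·0.0000] = 0.1269
Node 0 (S = 20): V_0 = e^(−0.03)·[0.2011·2.7389 + 0.7989·0.1269] = 0.6330

$0.63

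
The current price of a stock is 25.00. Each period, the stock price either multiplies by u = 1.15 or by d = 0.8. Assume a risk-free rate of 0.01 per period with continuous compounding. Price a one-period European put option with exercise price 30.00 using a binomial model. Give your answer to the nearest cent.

Risk-neutral probability p = (e^0.01 − 0.8)/(1.15 − 0.8) = 0.2101/0.3500 = 0.6001
Terminal stock prices: S_u = 28.75, S_d = 20
Terminal payoffs (K − S): max(1.25, 0) = 1.25, max(10, 0) = 10
Node 0 (S = 25): V_0 = e^(−0.01)·[0.6001·1.2500 + 0.3999·10.0000] = 4.7015

4.70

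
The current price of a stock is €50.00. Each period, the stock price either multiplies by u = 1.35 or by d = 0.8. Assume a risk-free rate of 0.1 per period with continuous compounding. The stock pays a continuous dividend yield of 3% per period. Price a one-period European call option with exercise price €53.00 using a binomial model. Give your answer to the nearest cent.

Per-period risk-free factor R = e^0.1 = 1.1052; dividend-adjusted growth = e^(0.1−0.03) = 1.0725.
Risk-neutral probability p = (1.0725 − 0.8)/(1.35 − 0.8) = 0.2725/0.5500 = 0.4955
Terminal stock prices: S_u = 67.5, S_d = 40
Terminal payoffs (S − K): max(14.5, 0) = 14.5, max(-13, 0) = 0
Node 0 (S = 50): V_0 = e^(−0.1)·[0.4955·14.5000 + 0.5045·0.0000] = 6.5006

€6.50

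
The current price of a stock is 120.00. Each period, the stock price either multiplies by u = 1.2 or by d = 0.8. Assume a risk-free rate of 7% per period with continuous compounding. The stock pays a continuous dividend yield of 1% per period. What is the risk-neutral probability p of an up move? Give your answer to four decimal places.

p = 0.6546

Per-period risk-free factor R = e^0.07 = 1.0725; dividend-adjusted growth = e^(0.07−0.01) = 1.0618.
Risk-neutral probability p = (1.0618 − 0.8)/(1.2 − 0.8) = 0.2618/0.4000 = 0.6546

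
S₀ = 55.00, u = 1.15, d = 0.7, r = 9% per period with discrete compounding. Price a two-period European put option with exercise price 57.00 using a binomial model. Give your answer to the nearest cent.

2.92

Risk-neutral probability p = (1 + 0.09 − 0.7)/(1.15 − 0.7) = 0.3900/0.4500 = 0.8667
Terminal stock prices: S_uu = 72.74, S_ud = 44.27, S_dd = 26.95
Terminal payoffs (K − S): max(-15.74, 0) = 0, max(12.73, 0) = 12.73, max(30.05, 0) = 30.05
Node u (S = 63.25): V_u = 1/1.09·[0.8667·0.0000 + 0.1333·12.7250] = 1.5566
Node d (S = 38.5): V_d = 1/1.09·[0.8667·12.7250 + 0.1333·30.0500] = 13.7936
Node 0 (S = 55): V_0 = 1/1.09·[0.8667·1.5566 + 0.1333·13.7936] = 2.9249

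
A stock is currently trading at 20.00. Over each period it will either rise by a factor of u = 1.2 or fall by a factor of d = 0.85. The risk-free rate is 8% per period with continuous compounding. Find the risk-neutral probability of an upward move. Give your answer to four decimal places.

Risk-neutral probability p = (e^0.08 − 0.85)/(1.2 − 0.85) = 0.2333/0.3500 = 0.6665

p = 0.6665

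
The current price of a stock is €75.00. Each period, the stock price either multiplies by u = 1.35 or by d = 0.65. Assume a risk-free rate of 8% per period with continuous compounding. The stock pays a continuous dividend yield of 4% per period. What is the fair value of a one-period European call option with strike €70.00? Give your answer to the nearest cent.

€16.11

Per-period risk-free factor R = e^0.08 = 1.0833; dividend-adjusted growth = e^(0.08−0.04) = 1.0408.
Risk-neutral probability p = (1.0408 − 0.65)/(1.35 − 0.65) = 0.3908/0.7000 = 0.5583
Terminal stock prices: S_u = 101.2, S_d = 48.75
Terminal payoffs (S − K): max(31.25, 0) = 31.25, max(-21.25, 0) = 0
Node 0 (S = 75): V_0 = e^(−0.08)·[0.5583·31.2500 + 0.4417·0.0000] = 16.1055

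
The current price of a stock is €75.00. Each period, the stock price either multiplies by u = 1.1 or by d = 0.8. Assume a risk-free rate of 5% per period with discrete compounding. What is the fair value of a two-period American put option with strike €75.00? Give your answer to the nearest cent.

€3.51

Risk-neutral probability p = (1 + 0.05 − 0.8)/(1.1 − 0.8) = 0.2500/0.3000 = 0.8333
Terminal stock prices: S_uu = 90.75, S_ud = 66, S_dd = 48
Terminal payoffs (K − S): max(-15.75, 0) = 0, max(9, 0) = 9, max(27, 0) = 27
Node u (S = 82.5): continuation = 1/1.05·[0.8333·0.0000 + 0.1667·9.0000] = 1.4286; exercise value = 0.0000 ≤ continuation, so V_u = 1.4286
Node d (S = 60): continuation = 1/1.05·[0.8333·9.0000 + 0.1667·27.0000] = 11.4286; exercise value = 15.0000 > continuation, so V_d = 15.0000 (exercise)
Node 0 (S = 75): continuation = 1/1.05·[0.8333·1.4286 + 0.1667·15.0000] = 3.5147; exercise value = 0.0000 ≤ continuation, so V_0 = 3.5147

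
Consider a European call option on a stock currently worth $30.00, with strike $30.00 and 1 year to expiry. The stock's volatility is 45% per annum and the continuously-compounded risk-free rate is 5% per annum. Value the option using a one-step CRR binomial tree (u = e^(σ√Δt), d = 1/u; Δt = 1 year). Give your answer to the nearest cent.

CRR parameters: u = e^(σ√Δt) = e^(0.45·√1) = 1.5683, d = 1/u = 0.6376
Per-period rate: rΔt = 0.05·1 = 0.05, so R = e^0.05 = 1.0513
Risk-neutral probability p = (e^0.05 − 0.6376)/(1.5683 − 0.6376) = 0.4136/0.9307 = 0.4445
Terminal stock prices: S_u = 47.05, S_d = 19.13
Terminal payoffs (S − K): max(17.05, 0) = 17.05, max(-10.87, 0) = 0
Node 0 (S = 30): V_0 = e^(−0.05)·[0.4445·17.0494 + 0.5555·0.0000] = 7.2080

$7.21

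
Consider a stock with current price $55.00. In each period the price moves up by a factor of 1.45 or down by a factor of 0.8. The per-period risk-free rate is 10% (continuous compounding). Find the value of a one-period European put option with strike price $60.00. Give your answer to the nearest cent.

Risk-neutral probability p = (e^0.1 − 0.8)/(1.45 − 0.8) = 0.3052/0.6500 = 0.4695
Terminal stock prices: S_u = 79.75, S_d = 44
Terminal payoffs (K − S): max(-19.75, 0) = 0, max(16, 0) = 16
Node 0 (S = 55): V_0 = e^(−0.1)·[0.4695·0.0000 + 0.5305·16.0000] = 7.6804

$7.68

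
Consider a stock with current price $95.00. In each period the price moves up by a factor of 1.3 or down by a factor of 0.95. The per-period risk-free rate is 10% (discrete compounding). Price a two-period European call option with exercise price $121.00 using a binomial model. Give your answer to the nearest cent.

Risk-neutral probability p = (1 + 0.1 − 0.95)/(1.3 − 0.95) = 0.1500/0.3500 = 0.4286
Terminal stock prices: S_uu = 160.6, S_ud = 117.3, S_dd = 85.74
Terminal payoffs (S − K): max(39.55, 0) = 39.55, max(-3.675, 0) = 0, max(-35.26, 0) = 0
Node u (S = 123.5): V_u = 1/1.1·[0.4286·39.5500 + 0.5714·0.0000] = 15.4091
Node d (S = 90.25): V_d = 1/1.1·[0.4286·0.0000 + 0.5714·0.0000] = 0.0000
Node 0 (S = 95): V_0 = 1/1.1·[0.4286·15.4091 + 0.5714·0.0000] = 6.0035

$6.00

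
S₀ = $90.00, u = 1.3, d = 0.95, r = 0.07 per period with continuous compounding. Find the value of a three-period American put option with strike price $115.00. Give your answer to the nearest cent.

Risk-neutral probability p = (e^0.07 − 0.95)/(1.3 − 0.95) = 0.1225/0.3500 = 0.3500
Terminal stock prices: S_uuu = 197.7, S_uud = 144.5, S_udd = 105.6, S_ddd = 77.16
Terminal payoffs (K − S): max(-82.73, 0) = 0, max(-29.5, 0) = 0, max(9.407, 0) = 9.407, max(37.84, 0) = 37.84
Node uu (S = 152.1): continuation = e^(−0.07)·[0.3500·0.0000 + 0.6500·0.0000] = 0.0000; exercise value = 0.0000 ≤ continuation, so V_uu = 0.0000
Node ud (S = 111.1): continuation = e^(−0.07)·[0.3500·0.0000 + 0.6500·9.4075] = 5.7013; exercise value = 3.8500 ≤ continuation, so V_ud = 5.7013
Node dd (S = 81.22): continuation = e^(−0.07)·[0.3500·9.4075 + 0.6500·37.8363] = 26.0003; exercise value = 33.7750 > continuation, so V_dd = 33.7750 (exercise)
Node u (S = 117): continuation = e^(−0.07)·[0.3500·0.0000 + 0.6500·5.7013] = 3.4552; exercise value = 0.0000 ≤ continuation, so V_u = 3.4552
Node d (S = 85.5): continuation = e^(−0.07)·[0.3500·5.7013 + 0.6500·33.7750] = 22.3295; exercise value = 29.5000 > continuation, so V_d = 29.5000 (exercise)
Node 0 (S = 90): continuation = e^(−0.07)·[0.3500·3.4552 + 0.6500·29.5000] = 19.0056; exercise value = 25.0000 > continuation, so V_0 = 25.0000 (exercise)

$25.00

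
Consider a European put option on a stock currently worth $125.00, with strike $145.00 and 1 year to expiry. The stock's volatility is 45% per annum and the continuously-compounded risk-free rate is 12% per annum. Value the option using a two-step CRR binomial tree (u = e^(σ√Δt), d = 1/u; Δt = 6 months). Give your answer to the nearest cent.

$25.20

CRR parameters: u = e^(σ√Δt) = e^(0.45·√0.5) = 1.3746, d = 1/u = 0.7275
Per-period rate: rΔt = 0.12·0.5 = 0.06, so R = e^0.06 = 1.0618
Risk-neutral probability p = (e^0.06 − 0.7275)/(1.3746 − 0.7275) = 0.3344/0.6472 = 0.5167
Terminal stock prices: S_uu = 236.2, S_ud = 125, S_dd = 66.15
Terminal payoffs (K − S): max(-91.21, 0) = 0, max(20, 0) = 20, max(78.85, 0) = 78.85
Node u (S = 171.8): V_u = e^(−0.06)·[0.5167·0.0000 + 0.4833·20.0000] = 9.1038
Node d (S = 90.93): V_d = e^(−0.06)·[0.5167·20.0000 + 0.4833·78.8505] = 45.6235
Node 0 (S = 125): V_0 = e^(−0.06)·[0.5167·9.1038 + 0.4833·45.6235] = 25.1971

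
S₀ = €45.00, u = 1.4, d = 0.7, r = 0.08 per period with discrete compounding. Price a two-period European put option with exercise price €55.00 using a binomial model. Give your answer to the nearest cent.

Risk-neutral probability p = (1 + 0.08 − 0.7)/(1.4 − 0.7) = 0.3800/0.7000 = 0.5429
Terminal stock prices: S_uu = 88.2, S_ud = 44.1, S_dd = 22.05
Terminal payoffs (K − S): max(-33.2, 0) = 0, max(10.9, 0) = 10.9, max(32.95, 0) = 32.95
Node u (S = 63): V_u = 1/1.08·[0.5429·0.0000 + 0.4571·10.9000] = 4.6138
Node d (S = 31.5): V_d = 1/1.08·[0.5429·10.9000 + 0.4571·32.9500] = 19.4259
Node 0 (S = 45): V_0 = 1/1.08·[0.5429·4.6138 + 0.4571·19.4259] = 10.5417

€10.54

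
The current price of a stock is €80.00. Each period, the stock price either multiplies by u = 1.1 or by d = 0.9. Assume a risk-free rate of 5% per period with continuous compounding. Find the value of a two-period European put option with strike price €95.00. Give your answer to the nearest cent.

Risk-neutral probability p = (e^0.05 − 0.9)/(1.1 − 0.9) = 0.1513/0.2000 = 0.7564
Terminal stock prices: S_uu = 96.8, S_ud = 79.2, S_dd = 64.8
Terminal payoffs (K − S): max(-1.8, 0) = 0, max(15.8, 0) = 15.8, max(30.2, 0) = 30.2
Node u (S = 88): V_u = e^(−0.05)·[0.7564·0.0000 + 0.2436·15.8000] = 3.6618
Node d (S = 72): V_d = e^(−0.05)·[0.7564·15.8000 + 0.2436·30.2000] = 18.3668
Node 0 (S = 80): V_0 = e^(−0.05)·[0.7564·3.6618 + 0.2436·18.3668] = 6.8913

€6.89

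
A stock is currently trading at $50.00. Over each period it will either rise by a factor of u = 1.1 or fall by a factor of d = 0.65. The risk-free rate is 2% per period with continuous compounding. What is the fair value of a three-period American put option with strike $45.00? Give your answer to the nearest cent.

Risk-neutral probability p = (e^0.02 − 0.65)/(1.1 − 0.65) = 0.3702/0.4500 = 0.8227
Terminal stock prices: S_uuu = 66.55, S_uud = 39.33, S_udd = 23.24, S_ddd = 13.73
Terminal payoffs (K − S): max(-21.55, 0) = 0, max(5.675, 0) = 5.675, max(21.76, 0) = 21.76, max(31.27, 0) = 31.27
Node uu (S = 60.5): continuation = e^(−0.02)·[0.8227·0.0000 + 0.1773·5.6750] = 0.9864; exercise value = 0.0000 ≤ continuation, so V_uu = 0.9864
Node ud (S = 35.75): continuation = e^(−0.02)·[0.8227·5.6750 + 0.1773·21.7625] = 8.3589; exercise value = 9.2500 > continuation, so V_ud = 9.2500 (exercise)
Node dd (S = 21.13): continuation = e^(−0.02)·[0.8227·21.7625 + 0.1773·31.2687] = 22.9839; exercise value = 23.8750 > continuation, so V_dd = 23.8750 (exercise)
Node u (S = 55): continuation = e^(−0.02)·[0.8227·0.9864 + 0.1773·9.2500] = 2.4033; exercise value = 0.0000 ≤ continuation, so V_u = 2.4033
Node d (S = 32.5): continuation = e^(−0.02)·[0.8227·9.2500 + 0.1773·23.8750] = 11.6089; exercise value = 12.5000 > continuation, so V_d = 12.5000 (exercise)
Node 0 (S = 50): continuation = e^(−0.02)·[0.8227·2.4033 + 0.1773·12.5000] = 4.1107; exercise value = 0.0000 ≤ continuation, so V_0 = 4.1107

$4.11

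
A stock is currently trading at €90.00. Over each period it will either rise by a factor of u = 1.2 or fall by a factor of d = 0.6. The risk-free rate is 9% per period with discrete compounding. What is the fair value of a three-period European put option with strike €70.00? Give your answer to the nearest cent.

Risk-neutral probability p = (1 + 0.09 − 0.6)/(1.2 − 0.6) = 0.4900/0.6000 = 0.8167
Terminal stock prices: S_uuu = 155.5, S_uud = 77.76, S_udd = 38.88, S_ddd = 19.44
Terminal payoffs (K − S): max(-85.52, 0) = 0, max(-7.76, 0) = 0, max(31.12, 0) = 31.12, max(50.56, 0) = 50.56
Node uu (S = 129.6): V_uu = 1/1.09·[0.8167·0.0000 + 0.1833·0.0000] = 0.0000
Node ud (S = 64.8): V_ud = 1/1.09·[0.8167·0.0000 + 0.1833·31.1200] = 5.2343
Node dd (S = 32.4): V_dd = 1/1.09·[0.8167·31.1200 + 0.1833·50.5600] = 31.8202
Node u (S = 108): V_u = 1/1.09·[0.8167·0.0000 + 0.1833·5.2343] = 0.8804
Node d (S = 54): V_d = 1/1.09·[0.8167·5.2343 + 0.1833·31.8202] = 9.2737
Node 0 (S = 90): V_0 = 1/1.09·[0.8167·0.8804 + 0.1833·9.2737] = 2.2194

€2.22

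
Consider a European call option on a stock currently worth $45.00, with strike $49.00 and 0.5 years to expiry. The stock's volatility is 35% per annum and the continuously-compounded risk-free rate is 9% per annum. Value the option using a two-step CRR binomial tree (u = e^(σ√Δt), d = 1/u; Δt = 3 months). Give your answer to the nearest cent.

$3.86

CRR parameters: u = e^(σ√Δt) = e^(0.35·√0.25) = 1.1912, d = 1/u = 0.8395
Per-period rate: rΔt = 0.09·0.25 = 0.0225, so R = e^0.0225 = 1.0228
Risk-neutral probability p = (e^0.0225 − 0.8395)/(1.1912 − 0.8395) = 0.1833/0.3518 = 0.5210
Terminal stock prices: S_uu = 63.86, S_ud = 45, S_dd = 31.71
Terminal payoffs (S − K): max(14.86, 0) = 14.86, max(-4, 0) = 0, max(-17.29, 0) = 0
Node u (S = 53.61): V_u = e^(−0.0225)·[0.5210·14.8580 + 0.4790·0.0000] = 7.5695
Node d (S = 37.78): V_d = e^(−0.0225)·[0.5210·0.0000 + 0.4790·0.0000] = 0.0000
Node 0 (S = 45): V_0 = e^(−0.0225)·[0.5210·7.5695 + 0.4790·0.0000] = 3.8563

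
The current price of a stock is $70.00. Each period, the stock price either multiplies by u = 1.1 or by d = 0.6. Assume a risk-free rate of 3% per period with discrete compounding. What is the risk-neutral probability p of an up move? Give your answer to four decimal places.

p = 0.8600

Risk-neutral probability p = (1 + 0.03 − 0.6)/(1.1 − 0.6) = 0.4300/0.5000 = 0.8600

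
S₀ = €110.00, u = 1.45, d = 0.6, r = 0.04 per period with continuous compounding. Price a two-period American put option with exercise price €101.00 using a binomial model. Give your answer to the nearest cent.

€17.41

Risk-neutral probability p = (e^0.04 − 0.6)/(1.45 − 0.6) = 0.4408/0.8500 = 0.5186
Terminal stock prices: S_uu = 231.3, S_ud = 95.7, S_dd = 39.6
Terminal payoffs (K − S): max(-130.3, 0) = 0, max(5.3, 0) = 5.3, max(61.4, 0) = 61.4
Node u (S = 159.5): continuation = e^(−0.04)·[0.5186·0.0000 + 0.4814·5.3000] = 2.4514; exercise value = 0.0000 ≤ continuation, so V_u = 2.4514
Node d (S = 66): continuation = e^(−0.04)·[0.5186·5.3000 + 0.4814·61.4000] = 31.0397; exercise value = 35.0000 > continuation, so V_d = 35.0000 (exercise)
Node 0 (S = 110): continuation = e^(−0.04)·[0.5186·2.4514 + 0.4814·35.0000] = 17.4097; exercise value = 0.0000 ≤ continuation, so V_0 = 17.4097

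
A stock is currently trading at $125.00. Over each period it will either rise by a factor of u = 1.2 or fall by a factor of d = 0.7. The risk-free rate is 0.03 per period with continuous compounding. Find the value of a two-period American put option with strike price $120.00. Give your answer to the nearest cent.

Risk-neutral probability p = (e^0.03 − 0.7)/(1.2 − 0.7) = 0.3305/0.5000 = 0.6609
Terminal stock prices: S_uu = 180, S_ud = 105, S_dd = 61.25
Terminal payoffs (K − S): max(-60, 0) = 0, max(15, 0) = 15, max(58.75, 0) = 58.75
Node u (S = 150): continuation = e^(−0.03)·[0.6609·0.0000 + 0.3391·15.0000] = 4.9360; exercise value = 0.0000 ≤ continuation, so V_u = 4.9360
Node d (S = 87.5): continuation = e^(−0.03)·[0.6609·15.0000 + 0.3391·58.7500] = 28.9535; exercise value = 32.5000 > continuation, so V_d = 32.5000 (exercise)
Node 0 (S = 125): continuation = e^(−0.03)·[0.6609·4.9360 + 0.3391·32.5000] = 13.8606; exercise value = 0.0000 ≤ continuation, so V_0 = 13.8606

$13.86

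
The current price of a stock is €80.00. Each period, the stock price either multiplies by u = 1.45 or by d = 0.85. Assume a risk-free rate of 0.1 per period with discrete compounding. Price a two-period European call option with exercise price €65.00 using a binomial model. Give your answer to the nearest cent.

Risk-neutral probability p = (1 + 0.1 − 0.85)/(1.45 − 0.85) = 0.2500/0.6000 = 0.4167
Terminal stock prices: S_uu = 168.2, S_ud = 98.6, S_dd = 57.8
Terminal payoffs (S − K): max(103.2, 0) = 103.2, max(33.6, 0) = 33.6, max(-7.2, 0) = 0
Node u (S = 116): V_u = 1/1.1·[0.4167·103.2000 + 0.5833·33.6000] = 56.9091
Node d (S = 68): V_d = 1/1.1·[0.4167·33.6000 + 0.5833·0.0000] = 12.7273
Node 0 (S = 80): V_0 = 1/1.1·[0.4167·56.9091 + 0.5833·12.7273] = 28.3058

€28.31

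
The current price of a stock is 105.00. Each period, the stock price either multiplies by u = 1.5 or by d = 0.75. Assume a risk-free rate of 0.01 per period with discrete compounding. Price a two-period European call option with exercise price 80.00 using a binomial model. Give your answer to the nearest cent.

Risk-neutral probability p = (1 + 0.01 − 0.75)/(1.5 − 0.75) = 0.2600/0.7500 = 0.3467
Terminal stock prices: S_uu = 236.2, S_ud = 118.1, S_dd = 59.06
Terminal payoffs (S − K): max(156.2, 0) = 156.2, max(38.12, 0) = 38.12, max(-20.94, 0) = 0
Node u (S = 157.5): V_u = 1/1.01·[0.3467·156.2500 + 0.6533·38.1250] = 78.2921
Node d (S = 78.75): V_d = 1/1.01·[0.3467·38.1250 + 0.6533·0.0000] = 13.0858
Node 0 (S = 105): V_0 = 1/1.01·[0.3467·78.2921 + 0.6533·13.0858] = 35.3373

35.34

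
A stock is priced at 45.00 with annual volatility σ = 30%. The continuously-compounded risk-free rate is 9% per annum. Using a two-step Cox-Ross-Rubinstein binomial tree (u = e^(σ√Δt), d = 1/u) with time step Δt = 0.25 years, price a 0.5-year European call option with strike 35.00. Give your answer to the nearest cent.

11.88

CRR parameters: u = e^(σ√Δt) = e^(0.3·√0.25) = 1.1618, d = 1/u = 0.8607
Per-period rate: rΔt = 0.09·0.25 = 0.0225, so R = e^0.0225 = 1.0228
Risk-neutral probability p = (e^0.0225 − 0.8607)/(1.1618 − 0.8607) = 0.1620/0.3011 = 0.5381
Terminal stock prices: S_uu = 60.74, S_ud = 45, S_dd = 33.34
Terminal payoffs (S − K): max(25.74, 0) = 25.74, max(10, 0) = 10, max(-1.663, 0) = 0
Node u (S = 52.28): V_u = e^(−0.0225)·[0.5381·25.7436 + 0.4619·10.0000] = 18.0612
Node d (S = 38.73): V_d = e^(−0.0225)·[0.5381·10.0000 + 0.4619·0.0000] = 5.2616
Node 0 (S = 45): V_0 = e^(−0.0225)·[0.5381·18.0612 + 0.4619·5.2616] = 11.8793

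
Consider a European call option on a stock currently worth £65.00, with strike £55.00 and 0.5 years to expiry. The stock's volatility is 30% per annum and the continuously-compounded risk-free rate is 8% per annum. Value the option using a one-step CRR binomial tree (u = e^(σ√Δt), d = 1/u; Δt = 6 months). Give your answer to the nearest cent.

£13.22

CRR parameters: u = e^(σ√Δt) = e^(0.3·√0.5) = 1.2363, d = 1/u = 0.8089
Per-period rate: rΔt = 0.08·0.5 = 0.04, so R = e^0.04 = 1.0408
Risk-neutral probability p = (e^0.04 − 0.8089)/(1.2363 − 0.8089) = 0.2320/0.4275 = 0.5426
Terminal stock prices: S_u = 80.36, S_d = 52.58
Terminal payoffs (S − K): max(25.36, 0) = 25.36, max(-2.424, 0) = 0
Node 0 (S = 65): V_0 = e^(−0.04)·[0.5426·25.3602 + 0.4574·0.0000] = 13.2219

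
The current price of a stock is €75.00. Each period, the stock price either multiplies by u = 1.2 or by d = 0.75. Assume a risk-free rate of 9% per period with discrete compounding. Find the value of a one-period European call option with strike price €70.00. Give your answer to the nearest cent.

Risk-neutral probability p = (1 + 0.09 − 0.75)/(1.2 − 0.75) = 0.3400/0.4500 = 0.7556
Terminal stock prices: S_u = 90, S_d = 56.25
Terminal payoffs (S − K): max(20, 0) = 20, max(-13.75, 0) = 0
Node 0 (S = 75): V_0 = 1/1.09·[0.7556·20.0000 + 0.2444·0.0000] = 13.8634

€13.86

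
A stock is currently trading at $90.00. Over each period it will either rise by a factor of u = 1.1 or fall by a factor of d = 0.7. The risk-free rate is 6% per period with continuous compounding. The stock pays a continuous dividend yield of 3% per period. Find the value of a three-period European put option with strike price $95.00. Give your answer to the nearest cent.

$8.77

Per-period risk-free factor R = e^0.06 = 1.0618; dividend-adjusted growth = e^(0.06−0.03) = 1.0305.
Risk-neutral probability p = (1.0305 − 0.7)/(1.1 − 0.7) = 0.3305/0.4000 = 0.8261
Terminal stock prices: S_uuu = 119.8, S_uud = 76.23, S_udd = 48.51, S_ddd = 30.87
Terminal payoffs (K − S): max(-24.79, 0) = 0, max(18.77, 0) = 18.77, max(46.49, 0) = 46.49, max(64.13, 0) = 64.13
Node uu (S = 108.9): V_uu = e^(−0.06)·[0.8261·0.0000 + 0.1739·18.7700] = 3.0734
Node ud (S = 69.3): V_ud = e^(−0.06)·[0.8261·18.7700 + 0.1739·46.4900] = 22.2158
Node dd (S = 44.1): V_dd = e^(−0.06)·[0.8261·46.4900 + 0.1739·64.1300] = 46.6710
Node u (S = 99): V_u = e^(−0.06)·[0.8261·3.0734 + 0.1739·22.2158] = 6.0287
Node d (S = 63): V_d = e^(−0.06)·[0.8261·22.2158 + 0.1739·46.6710] = 24.9263
Node 0 (S = 90): V_0 = e^(−0.06)·[0.8261·6.0287 + 0.1739·24.9263] = 8.7719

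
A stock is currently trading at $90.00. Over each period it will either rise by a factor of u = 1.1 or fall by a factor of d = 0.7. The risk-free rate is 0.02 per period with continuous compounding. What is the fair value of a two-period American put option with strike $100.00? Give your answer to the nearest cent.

Risk-neutral probability p = (e^0.02 − 0.7)/(1.1 − 0.7) = 0.3202/0.4000 = 0.8005
Terminal stock prices: S_uu = 108.9, S_ud = 69.3, S_dd = 44.1
Terminal payoffs (K − S): max(-8.9, 0) = 0, max(30.7, 0) = 30.7, max(55.9, 0) = 55.9
Node u (S = 99): continuation = e^(−0.02)·[0.8005·0.0000 + 0.1995·30.7000] = 6.0033; exercise value = 1.0000 ≤ continuation, so V_u = 6.0033
Node d (S = 63): continuation = e^(−0.02)·[0.8005·30.7000 + 0.1995·55.9000] = 35.0199; exercise value = 37.0000 > continuation, so V_d = 37.0000 (exercise)
Node 0 (S = 90): continuation = e^(−0.02)·[0.8005·6.0033 + 0.1995·37.0000] = 11.9457; exercise value = 10.0000 ≤ continuation, so V_0 = 11.9457

$11.95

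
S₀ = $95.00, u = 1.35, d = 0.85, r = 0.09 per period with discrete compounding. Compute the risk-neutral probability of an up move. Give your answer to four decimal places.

Risk-neutral probability p = (1 + 0.09 − 0.85)/(1.35 − 0.85) = 0.2400/0.5000 = 0.4800

p = 0.4800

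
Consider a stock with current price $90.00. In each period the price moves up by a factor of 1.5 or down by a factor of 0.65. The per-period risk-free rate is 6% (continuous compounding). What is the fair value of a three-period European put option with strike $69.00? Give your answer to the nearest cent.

Risk-neutral probability p = (e^0.06 − 0.65)/(1.5 − 0.65) = 0.4118/0.8500 = 0.4845
Terminal stock prices: S_uuu = 303.8, S_uud = 131.6, S_udd = 57.04, S_ddd = 24.72
Terminal payoffs (K − S): max(-234.8, 0) = 0, max(-62.62, 0) = 0, max(11.96, 0) = 11.96, max(44.28, 0) = 44.28
Node uu (S = 202.5): V_uu = e^(−0.06)·[0.4845·0.0000 + 0.5155·0.0000] = 0.0000
Node ud (S = 87.75): V_ud = e^(−0.06)·[0.4845·0.0000 + 0.5155·11.9625] = 5.8074
Node dd (S = 38.03): V_dd = e^(−0.06)·[0.4845·11.9625 + 0.5155·44.2837] = 26.9568
Node u (S = 135): V_u = e^(−0.06)·[0.4845·0.0000 + 0.5155·5.8074] = 2.8193
Node d (S = 58.5): V_d = e^(−0.06)·[0.4845·5.8074 + 0.5155·26.9568] = 15.7365
Node 0 (S = 90): V_0 = e^(−0.06)·[0.4845·2.8193 + 0.5155·15.7365] = 8.9260

$8.93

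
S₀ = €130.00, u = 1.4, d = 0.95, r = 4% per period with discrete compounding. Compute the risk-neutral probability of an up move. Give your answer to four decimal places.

p = 0.2000

Risk-neutral probability p = (1 + 0.04 − 0.95)/(1.4 − 0.95) = 0.0900/0.4500 = 0.2000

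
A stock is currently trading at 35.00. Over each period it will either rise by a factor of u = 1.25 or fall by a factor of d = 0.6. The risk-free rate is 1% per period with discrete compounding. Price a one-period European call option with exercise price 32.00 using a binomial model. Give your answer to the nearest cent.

7.34

Risk-neutral probability p = (1 + 0.01 − 0.6)/(1.25 − 0.6) = 0.4100/0.6500 = 0.6308
Terminal stock prices: S_u = 43.75, S_d = 21
Terminal payoffs (S − K): max(11.75, 0) = 11.75, max(-11, 0) = 0
Node 0 (S = 35): V_0 = 1/1.01·[0.6308·11.7500 + 0.3692·0.0000] = 7.3382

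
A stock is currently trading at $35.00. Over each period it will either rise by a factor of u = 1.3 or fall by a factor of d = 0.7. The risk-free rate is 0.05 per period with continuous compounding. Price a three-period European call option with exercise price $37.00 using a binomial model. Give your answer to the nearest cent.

$8.51

Risk-neutral probability p = (e^0.05 − 0.7)/(1.3 − 0.7) = 0.3513/0.6000 = 0.5855
Terminal stock prices: S_uuu = 76.89, S_uud = 41.41, S_udd = 22.29, S_ddd = 12
Terminal payoffs (S − K): max(39.89, 0) = 39.89, max(4.405, 0) = 4.405, max(-14.71, 0) = 0, max(-25, 0) = 0
Node uu (S = 59.15): V_uu = e^(−0.05)·[0.5855·39.8950 + 0.4145·4.4050] = 23.9545
Node ud (S = 31.85): V_ud = e^(−0.05)·[0.5855·4.4050 + 0.4145·0.0000] = 2.4531
Node dd (S = 17.15): V_dd = e^(−0.05)·[0.5855·0.0000 + 0.4145·0.0000] = 0.0000
Node u (S = 45.5): V_u = e^(−0.05)·[0.5855·23.9545 + 0.4145·2.4531] = 14.3076
Node d (S = 24.5): V_d = e^(−0.05)·[0.5855·2.4531 + 0.4145·0.0000] = 1.3662
Node 0 (S = 35): V_0 = e^(−0.05)·[0.5855·14.3076 + 0.4145·1.3662] = 8.5066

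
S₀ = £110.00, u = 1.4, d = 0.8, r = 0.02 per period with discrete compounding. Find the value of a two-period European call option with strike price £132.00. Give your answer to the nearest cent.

£10.80

Risk-neutral probability p = (1 + 0.02 − 0.8)/(1.4 − 0.8) = 0.2200/0.6000 = 0.3667
Terminal stock prices: S_uu = 215.6, S_ud = 123.2, S_dd = 70.4
Terminal payoffs (S − K): max(83.6, 0) = 83.6, max(-8.8, 0) = 0, max(-61.6, 0) = 0
Node u (S = 154): V_u = 1/1.02·[0.3667·83.6000 + 0.6333·0.0000] = 30.0523
Node d (S = 88): V_d = 1/1.02·[0.3667·0.0000 + 0.6333·0.0000] = 0.0000
Node 0 (S = 110): V_0 = 1/1.02·[0.3667·30.0523 + 0.6333·0.0000] = 10.8031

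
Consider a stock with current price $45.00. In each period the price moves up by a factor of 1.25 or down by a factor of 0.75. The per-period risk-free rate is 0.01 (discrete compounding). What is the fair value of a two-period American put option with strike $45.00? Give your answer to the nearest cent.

Risk-neutral probability p = (1 + 0.01 − 0.75)/(1.25 − 0.75) = 0.2600/0.5000 = 0.5200
Terminal stock prices: S_uu = 70.31, S_ud = 42.19, S_dd = 25.31
Terminal payoffs (K − S): max(-25.31, 0) = 0, max(2.812, 0) = 2.812, max(19.69, 0) = 19.69
Node u (S = 56.25): continuation = 1/1.01·[0.5200·0.0000 + 0.4800·2.8125] = 1.3366; exercise value = 0.0000 ≤ continuation, so V_u = 1.3366
Node d (S = 33.75): continuation = 1/1.01·[0.5200·2.8125 + 0.4800·19.6875] = 10.8045; exercise value = 11.2500 > continuation, so V_d = 11.2500 (exercise)
Node 0 (S = 45): continuation = 1/1.01·[0.5200·1.3366 + 0.4800·11.2500] = 6.0347; exercise value = 0.0000 ≤ continuation, so V_0 = 6.0347

$6.03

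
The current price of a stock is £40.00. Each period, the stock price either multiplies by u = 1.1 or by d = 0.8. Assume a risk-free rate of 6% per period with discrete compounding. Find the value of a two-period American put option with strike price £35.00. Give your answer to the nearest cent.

£0.38

Risk-neutral probability p = (1 + 0.06 − 0.8)/(1.1 − 0.8) = 0.2600/0.3000 = 0.8667
Terminal stock prices: S_uu = 48.4, S_ud = 35.2, S_dd = 25.6
Terminal payoffs (K − S): max(-13.4, 0) = 0, max(-0.2, 0) = 0, max(9.4, 0) = 9.4
Node u (S = 44): continuation = 1/1.06·[0.8667·0.0000 + 0.1333·0.0000] = 0.0000; exercise value = 0.0000 ≤ continuation, so V_u = 0.0000
Node d (S = 32): continuation = 1/1.06·[0.8667·0.0000 + 0.1333·9.4000] = 1.1824; exercise value = 3.0000 > continuation, so V_d = 3.0000 (exercise)
Node 0 (S = 40): continuation = 1/1.06·[0.8667·0.0000 + 0.1333·3.0000] = 0.3774; exercise value = 0.0000 ≤ continuation, so V_0 = 0.3774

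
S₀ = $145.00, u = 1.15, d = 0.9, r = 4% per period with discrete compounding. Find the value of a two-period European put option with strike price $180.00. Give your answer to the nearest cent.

Risk-neutral probability p = (1 + 0.04 − 0.9)/(1.15 − 0.9) = 0.1400/0.2500 = 0.5600
Terminal stock prices: S_uu = 191.8, S_ud = 150.1, S_dd = 117.5
Terminal payoffs (K − S): max(-11.76, 0) = 0, max(29.92, 0) = 29.92, max(62.55, 0) = 62.55
Node u (S = 166.8): V_u = 1/1.04·[0.5600·0.0000 + 0.4400·29.9250] = 12.6606
Node d (S = 130.5): V_d = 1/1.04·[0.5600·29.9250 + 0.4400·62.5500] = 42.5769
Node 0 (S = 145): V_0 = 1/1.04·[0.5600·12.6606 + 0.4400·42.5769] = 24.8305

$24.83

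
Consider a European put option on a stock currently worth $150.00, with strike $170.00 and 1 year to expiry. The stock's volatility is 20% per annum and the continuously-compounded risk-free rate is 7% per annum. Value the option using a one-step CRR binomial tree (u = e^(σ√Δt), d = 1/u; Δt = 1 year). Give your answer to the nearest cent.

$16.27

CRR parameters: u = e^(σ√Δt) = e^(0.2·√1) = 1.2214, d = 1/u = 0.8187
Per-period rate: rΔt = 0.07·1 = 0.07, so R = e^0.07 = 1.0725
Risk-neutral probability p = (e^0.07 − 0.8187)/(1.2214 − 0.8187) = 0.2538/0.4027 = 0.6302
Terminal stock prices: S_u = 183.2, S_d = 122.8
Terminal payoffs (K − S): max(-13.21, 0) = 0, max(47.19, 0) = 47.19
Node 0 (S = 150): V_0 = e^(−0.07)·[0.6302·0.0000 + 0.3698·47.1904] = 16.2697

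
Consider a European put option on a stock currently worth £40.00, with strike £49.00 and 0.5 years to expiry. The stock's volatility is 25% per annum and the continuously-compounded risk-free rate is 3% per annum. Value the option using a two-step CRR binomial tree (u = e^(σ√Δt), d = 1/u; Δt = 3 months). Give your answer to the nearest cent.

£8.85

CRR parameters: u = e^(σ√Δt) = e^(0.25·√0.25) = 1.1331, d = 1/u = 0.8825
Per-period rate: rΔt = 0.03·0.25 = 0.0075, so R = e^0.0075 = 1.0075
Risk-neutral probability p = (e^0.0075 − 0.8825)/(1.1331 − 0.8825) = 0.1250/0.2507 = 0.4988
Terminal stock prices: S_uu = 51.36, S_ud = 40, S_dd = 31.15
Terminal payoffs (K − S): max(-2.361, 0) = 0, max(9, 0) = 9, max(17.85, 0) = 17.85
Node u (S = 45.33): V_u = e^(−0.0075)·[0.4988·0.0000 + 0.5012·9.0000] = 4.4769
Node d (S = 35.3): V_d = e^(−0.0075)·[0.4988·9.0000 + 0.5012·17.8480] = 13.3340
Node 0 (S = 40): V_0 = e^(−0.0075)·[0.4988·4.4769 + 0.5012·13.3340] = 8.8492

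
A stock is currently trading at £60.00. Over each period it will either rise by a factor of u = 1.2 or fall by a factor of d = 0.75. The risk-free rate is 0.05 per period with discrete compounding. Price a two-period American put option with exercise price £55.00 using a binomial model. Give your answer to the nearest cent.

£3.38

Risk-neutral probability p = (1 + 0.05 − 0.75)/(1.2 − 0.75) = 0.3000/0.4500 = 0.6667
Terminal stock prices: S_uu = 86.4, S_ud = 54, S_dd = 33.75
Terminal payoffs (K − S): max(-31.4, 0) = 0, max(1, 0) = 1, max(21.25, 0) = 21.25
Node u (S = 72): continuation = 1/1.05·[0.6667·0.0000 + 0.3333·1.0000] = 0.3175; exercise value = 0.0000 ≤ continuation, so V_u = 0.3175
Node d (S = 45): continuation = 1/1.05·[0.6667·1.0000 + 0.3333·21.2500] = 7.3810; exercise value = 10.0000 > continuation, so V_d = 10.0000 (exercise)
Node 0 (S = 60): continuation = 1/1.05·[0.6667·0.3175 + 0.3333·10.0000] = 3.3762; exercise value = 0.0000 ≤ continuation, so V_0 = 3.3762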